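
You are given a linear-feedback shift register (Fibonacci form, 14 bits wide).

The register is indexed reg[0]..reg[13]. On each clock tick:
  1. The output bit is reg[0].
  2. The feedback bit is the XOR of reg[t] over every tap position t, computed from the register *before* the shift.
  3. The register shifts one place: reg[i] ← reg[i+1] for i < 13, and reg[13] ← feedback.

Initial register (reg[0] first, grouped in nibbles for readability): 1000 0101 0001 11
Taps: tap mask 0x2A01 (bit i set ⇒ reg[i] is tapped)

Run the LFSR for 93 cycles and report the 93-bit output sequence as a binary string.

100001010001111000111100000100111110001000010110101100101110000101001111111110010110111001101

tick  register→output (feedback)
  0  10000101000111→1 (1)
  1  00001010001111→0 (0)
  2  00010100011110→0 (0)
  3  00101000111100→0 (0)
  4  01010001111000→0 (1)
  5  10100011110001→1 (1)
  6  01000111100011→0 (1)
  7  10001111000111→1 (1)
  8  00011110001111→0 (0)
  9  00111100011110→0 (0)
 10  01111000111100→0 (0)
 11  11110001111000→1 (0)
 12  11100011110000→1 (0)
 13  11000111100000→1 (1)
 14  10001111000001→1 (0)
 15  00011110000010→0 (0)
 16  00111100000100→0 (1)
 17  01111000001001→0 (1)
 18  11110000010011→1 (1)
 19  11100000100111→1 (1)
 20  11000001001111→1 (1)
 21  10000010011111→1 (0)
 22  00000100111110→0 (0)
 23  00001001111100→0 (0)
 24  00010011111000→0 (1)
 25  00100111110001→0 (0)
 26  01001111100010→0 (0)
 27  10011111000100→1 (0)
 28  00111110001000→0 (0)
 29  01111100010000→0 (1)
 30  11111000100001→1 (0)
 31  11110001000010→1 (1)
 32  11100010000101→1 (1)
 33  11000100001011→1 (0)
 34  10001000010110→1 (1)
 35  00010000101101→0 (0)
 36  00100001011010→0 (1)
 37  01000010110101→0 (1)
 38  10000101101011→1 (0)
 39  00001011010110→0 (0)
 40  00010110101100→0 (1)
 41  00101101011001→0 (0)
 42  01011010110010→0 (1)
 43  10110101100101→1 (1)
 44  01101011001011→0 (1)
 45  11010110010111→1 (0)
 46  10101100101110→1 (0)
 47  01011001011100→0 (0)
 48  10110010111000→1 (0)
 49  01100101110000→0 (1)
 50  11001011100001→1 (0)
 51  10010111000010→1 (1)
 52  00101110000101→0 (0)
 53  01011100001010→0 (0)
 54  10111000010100→1 (1)
 55  01110000101001→0 (1)
 56  11100001010011→1 (1)
 57  11000010100111→1 (1)
 58  10000101001111→1 (1)
 59  00001010011111→0 (1)
 60  00010100111111→0 (1)
 61  00101001111111→0 (1)
 62  01010011111111→0 (1)
 63  10100111111111→1 (0)
 64  01001111111110→0 (0)
 65  10011111111100→1 (1)
 66  00111111111001→0 (0)
 67  01111111110010→0 (1)
 68  11111111100101→1 (1)
 69  11111111001011→1 (0)
 70  11111110010110→1 (1)
 71  11111100101101→1 (1)
 72  11111001011011→1 (1)
 73  11110010110111→1 (0)
 74  11100101101110→1 (0)
 75  11001011011100→1 (1)
 76  10010110111001→1 (1)
 77  00101101110011→0 (0)
 78  01011011100110→0 (1)
 79  10110111001101→1 (1)
 80  01101110011011→0 (0)
 81  11011100110110→1 (1)
 82  10111001101101→1 (1)
 83  01110011011011→0 (0)
 84  11100110110110→1 (1)
 85  11001101101101→1 (1)
 86  10011011011011→1 (1)
 87  00110110110111→0 (1)
 88  01101101101111→0 (0)
 89  11011011011110→1 (1)
 90  10110110111101→1 (0)
 91  01101101111010→0 (1)
 92  11011011110101→1 (0)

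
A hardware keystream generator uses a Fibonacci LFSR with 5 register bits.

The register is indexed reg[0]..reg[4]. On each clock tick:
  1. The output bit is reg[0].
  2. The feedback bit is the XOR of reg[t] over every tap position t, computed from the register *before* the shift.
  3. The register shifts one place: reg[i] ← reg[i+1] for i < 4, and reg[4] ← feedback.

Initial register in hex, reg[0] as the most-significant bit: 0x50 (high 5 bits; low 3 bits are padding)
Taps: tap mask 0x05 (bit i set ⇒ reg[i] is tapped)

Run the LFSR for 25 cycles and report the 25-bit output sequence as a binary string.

step | reg (before) | out | fb
   0 | 01010 | 0 | 0
   1 | 10100 | 1 | 0
   2 | 01000 | 0 | 0
   3 | 10000 | 1 | 1
   4 | 00001 | 0 | 0
   5 | 00010 | 0 | 0
   6 | 00100 | 0 | 1
   7 | 01001 | 0 | 0
   8 | 10010 | 1 | 1
   9 | 00101 | 0 | 1
  10 | 01011 | 0 | 0
  11 | 10110 | 1 | 0
  12 | 01100 | 0 | 1
  13 | 11001 | 1 | 1
  14 | 10011 | 1 | 1
  15 | 00111 | 0 | 1
  16 | 01111 | 0 | 1
  17 | 11111 | 1 | 0
  18 | 11110 | 1 | 0
  19 | 11100 | 1 | 0
  20 | 11000 | 1 | 1
  21 | 10001 | 1 | 1
  22 | 00011 | 0 | 0
  23 | 00110 | 0 | 1
  24 | 01101 | 0 | 1

0101000010010110011111000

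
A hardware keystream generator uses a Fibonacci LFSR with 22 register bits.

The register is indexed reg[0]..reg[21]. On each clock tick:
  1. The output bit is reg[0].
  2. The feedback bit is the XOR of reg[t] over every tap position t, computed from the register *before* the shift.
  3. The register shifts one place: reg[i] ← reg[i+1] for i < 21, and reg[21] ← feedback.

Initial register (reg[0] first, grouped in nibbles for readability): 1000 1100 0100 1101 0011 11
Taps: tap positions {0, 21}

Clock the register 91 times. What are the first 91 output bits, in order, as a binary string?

tick  register→output (feedback)
  0  1000110001001101001111→1 (0)
  1  0001100010011010011110→0 (0)
  2  0011000100110100111100→0 (0)
  3  0110001001101001111000→0 (0)
  4  1100010011010011110000→1 (1)
  5  1000100110100111100001→1 (0)
  6  0001001101001111000010→0 (0)
  7  0010011010011110000100→0 (0)
  8  0100110100111100001000→0 (0)
  9  1001101001111000010000→1 (1)
 10  0011010011110000100001→0 (1)
 11  0110100111100001000011→0 (1)
 12  1101001111000010000111→1 (0)
 13  1010011110000100001110→1 (1)
 14  0100111100001000011101→0 (1)
 15  1001111000010000111011→1 (0)
 16  0011110000100001110110→0 (0)
 17  0111100001000011101100→0 (0)
 18  1111000010000111011000→1 (1)
 19  1110000100001110110001→1 (0)
 20  1100001000011101100010→1 (1)
 21  1000010000111011000101→1 (0)
 22  0000100001110110001010→0 (0)
 23  0001000011101100010100→0 (0)
 24  0010000111011000101000→0 (0)
 25  0100001110110001010000→0 (0)
 26  1000011101100010100000→1 (1)
 27  0000111011000101000001→0 (1)
 28  0001110110001010000011→0 (1)
 29  0011101100010100000111→0 (1)
 30  0111011000101000001111→0 (1)
 31  1110110001010000011111→1 (0)
 32  1101100010100000111110→1 (1)
 33  1011000101000001111101→1 (0)
 34  0110001010000011111010→0 (0)
 35  1100010100000111110100→1 (1)
 36  1000101000001111101001→1 (0)
 37  0001010000011111010010→0 (0)
 38  0010100000111110100100→0 (0)
 39  0101000001111101001000→0 (0)
 40  1010000011111010010000→1 (1)
 41  0100000111110100100001→0 (1)
 42  1000001111101001000011→1 (0)
 43  0000011111010010000110→0 (0)
 44  0000111110100100001100→0 (0)
 45  0001111101001000011000→0 (0)
 46  0011111010010000110000→0 (0)
 47  0111110100100001100000→0 (0)
 48  1111101001000011000000→1 (1)
 49  1111010010000110000001→1 (0)
 50  1110100100001100000010→1 (1)
 51  1101001000011000000101→1 (0)
 52  1010010000110000001010→1 (1)
 53  0100100001100000010101→0 (1)
 54  1001000011000000101011→1 (0)
 55  0010000110000001010110→0 (0)
 56  0100001100000010101100→0 (0)
 57  1000011000000101011000→1 (1)
 58  0000110000001010110001→0 (1)
 59  0001100000010101100011→0 (1)
 60  0011000000101011000111→0 (1)
 61  0110000001010110001111→0 (1)
 62  1100000010101100011111→1 (0)
 63  1000000101011000111110→1 (1)
 64  0000001010110001111101→0 (1)
 65  0000010101100011111011→0 (1)
 66  0000101011000111110111→0 (1)
 67  0001010110001111101111→0 (1)
 68  0010101100011111011111→0 (1)
 69  0101011000111110111111→0 (1)
 70  1010110001111101111111→1 (0)
 71  0101100011111011111110→0 (0)
 72  1011000111110111111100→1 (1)
 73  0110001111101111111001→0 (1)
 74  1100011111011111110011→1 (0)
 75  1000111110111111100110→1 (1)
 76  0001111101111111001101→0 (1)
 77  0011111011111110011011→0 (1)
 78  0111110111111100110111→0 (1)
 79  1111101111111001101111→1 (0)
 80  1111011111110011011110→1 (1)
 81  1110111111100110111101→1 (0)
 82  1101111111001101111010→1 (1)
 83  1011111110011011110101→1 (0)
 84  0111111100110111101010→0 (0)
 85  1111111001101111010100→1 (1)
 86  1111110011011110101001→1 (0)
 87  1111100110111101010010→1 (1)
 88  1111001101111010100101→1 (0)
 89  1110011011110101001010→1 (1)
 90  1100110111101010010101→1 (0)

1000110001001101001111000010000111011000101000001111101001000011000000101011000111110111111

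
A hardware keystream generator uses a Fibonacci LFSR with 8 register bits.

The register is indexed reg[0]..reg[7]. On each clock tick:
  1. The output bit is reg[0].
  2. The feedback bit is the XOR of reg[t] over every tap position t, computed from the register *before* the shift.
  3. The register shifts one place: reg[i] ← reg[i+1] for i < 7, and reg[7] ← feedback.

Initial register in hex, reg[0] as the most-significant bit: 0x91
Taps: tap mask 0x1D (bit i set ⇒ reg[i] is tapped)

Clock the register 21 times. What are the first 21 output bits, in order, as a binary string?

k : reg_k → out_k, fb_k
0: 10010001 → 1, fb=0
1: 00100010 → 0, fb=1
2: 01000101 → 0, fb=0
3: 10001010 → 1, fb=0
4: 00010100 → 0, fb=1
5: 00101001 → 0, fb=0
6: 01010010 → 0, fb=1
7: 10100101 → 1, fb=0
8: 01001010 → 0, fb=1
9: 10010101 → 1, fb=0
10: 00101010 → 0, fb=0
11: 01010100 → 0, fb=1
12: 10101001 → 1, fb=1
13: 01010011 → 0, fb=1
14: 10100111 → 1, fb=0
15: 01001110 → 0, fb=1
16: 10011101 → 1, fb=1
17: 00111011 → 0, fb=1
18: 01110111 → 0, fb=0
19: 11101110 → 1, fb=1
20: 11011101 → 1, fb=1

100100010100101010011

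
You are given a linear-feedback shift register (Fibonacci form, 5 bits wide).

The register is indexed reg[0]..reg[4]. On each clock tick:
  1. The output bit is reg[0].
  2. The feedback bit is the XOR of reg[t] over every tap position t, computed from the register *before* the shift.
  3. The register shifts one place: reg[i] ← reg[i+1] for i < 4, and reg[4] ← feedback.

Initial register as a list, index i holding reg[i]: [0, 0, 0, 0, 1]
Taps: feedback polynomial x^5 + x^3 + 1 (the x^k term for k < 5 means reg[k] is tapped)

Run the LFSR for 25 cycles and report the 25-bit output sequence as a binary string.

0000101011101100011111001

tick  register→output (feedback)
  0  00001→0 (0)
  1  00010→0 (1)
  2  00101→0 (0)
  3  01010→0 (1)
  4  10101→1 (1)
  5  01011→0 (1)
  6  10111→1 (0)
  7  01110→0 (1)
  8  11101→1 (1)
  9  11011→1 (0)
 10  10110→1 (0)
 11  01100→0 (0)
 12  11000→1 (1)
 13  10001→1 (1)
 14  00011→0 (1)
 15  00111→0 (1)
 16  01111→0 (1)
 17  11111→1 (0)
 18  11110→1 (0)
 19  11100→1 (1)
 20  11001→1 (1)
 21  10011→1 (0)
 22  00110→0 (1)
 23  01101→0 (0)
 24  11010→1 (0)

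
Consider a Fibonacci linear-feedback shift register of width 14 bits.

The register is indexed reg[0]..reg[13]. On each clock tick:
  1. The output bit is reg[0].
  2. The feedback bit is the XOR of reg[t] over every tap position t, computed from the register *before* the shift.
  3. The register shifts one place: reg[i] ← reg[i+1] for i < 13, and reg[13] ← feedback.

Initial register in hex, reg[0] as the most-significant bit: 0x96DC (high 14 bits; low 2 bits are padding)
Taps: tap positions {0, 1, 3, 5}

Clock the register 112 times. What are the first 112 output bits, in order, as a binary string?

1001011011011111010110011100000001110001001101001111000110010010101100011101000110011011001101000100100111011110

step | reg (before) | out | fb
   0 | 10010110110111 | 1 | 1
   1 | 00101101101111 | 0 | 1
   2 | 01011011011111 | 0 | 0
   3 | 10110110111110 | 1 | 1
   4 | 01101101111101 | 0 | 0
   5 | 11011011111010 | 1 | 1
   6 | 10110111110101 | 1 | 1
   7 | 01101111101011 | 0 | 0
   8 | 11011111010110 | 1 | 0
   9 | 10111110101100 | 1 | 1
  10 | 01111101011001 | 0 | 1
  11 | 11111010110011 | 1 | 1
  12 | 11110101100111 | 1 | 0
  13 | 11101011001110 | 1 | 0
  14 | 11010110011100 | 1 | 0
  15 | 10101100111000 | 1 | 0
  16 | 01011001110000 | 0 | 0
  17 | 10110011100000 | 1 | 0
  18 | 01100111000000 | 0 | 0
  19 | 11001110000000 | 1 | 1
  20 | 10011100000001 | 1 | 1
  21 | 00111000000011 | 0 | 1
  22 | 01110000000111 | 0 | 0
  23 | 11100000001110 | 1 | 0
  24 | 11000000011100 | 1 | 0
  25 | 10000000111000 | 1 | 1
  26 | 00000001110001 | 0 | 0
  27 | 00000011100010 | 0 | 0
  28 | 00000111000100 | 0 | 1
  29 | 00001110001001 | 0 | 1
  30 | 00011100010011 | 0 | 0
  31 | 00111000100110 | 0 | 1
  32 | 01110001001101 | 0 | 0
  33 | 11100010011010 | 1 | 0
  34 | 11000100110100 | 1 | 1
  35 | 10001001101001 | 1 | 1
  36 | 00010011010011 | 0 | 1
  37 | 00100110100111 | 0 | 1
  38 | 01001101001111 | 0 | 0
  39 | 10011010011110 | 1 | 0
  40 | 00110100111100 | 0 | 0
  41 | 01101001111000 | 0 | 1
  42 | 11010011110001 | 1 | 1
  43 | 10100111100011 | 1 | 0
  44 | 01001111000110 | 0 | 0
  45 | 10011110001100 | 1 | 1
  46 | 00111100011001 | 0 | 0
  47 | 01111000110010 | 0 | 0
  48 | 11110001100100 | 1 | 1
  49 | 11100011001001 | 1 | 0
  50 | 11000110010010 | 1 | 1
  51 | 10001100100101 | 1 | 0
  52 | 00011001001010 | 0 | 1
  53 | 00110010010101 | 0 | 1
  54 | 01100100101011 | 0 | 0
  55 | 11001001010110 | 1 | 0
  56 | 10010010101100 | 1 | 0
  57 | 00100101011000 | 0 | 1
  58 | 01001010110001 | 0 | 1
  59 | 10010101100011 | 1 | 1
  60 | 00101011000111 | 0 | 0
  61 | 01010110001110 | 0 | 1
  62 | 10101100011101 | 1 | 0
  63 | 01011000111010 | 0 | 0
  64 | 10110001110100 | 1 | 0
  65 | 01100011101000 | 0 | 1
  66 | 11000111010001 | 1 | 1
  67 | 10001110100011 | 1 | 0
  68 | 00011101000110 | 0 | 0
  69 | 00111010001100 | 0 | 1
  70 | 01110100011001 | 0 | 1
  71 | 11101000110011 | 1 | 0
  72 | 11010001100110 | 1 | 1
  73 | 10100011001101 | 1 | 1
  74 | 01000110011011 | 0 | 0
  75 | 10001100110110 | 1 | 0
  76 | 00011001101100 | 0 | 1
  77 | 00110011011001 | 0 | 1
  78 | 01100110110011 | 0 | 0
  79 | 11001101100110 | 1 | 1
  80 | 10011011001101 | 1 | 0
  81 | 00110110011010 | 0 | 0
  82 | 01101100110100 | 0 | 0
  83 | 11011001101000 | 1 | 1
  84 | 10110011010001 | 1 | 0
  85 | 01100110100010 | 0 | 0
  86 | 11001101000100 | 1 | 1
  87 | 10011010001001 | 1 | 0
  88 | 00110100010010 | 0 | 0
  89 | 01101000100100 | 0 | 1
  90 | 11010001001001 | 1 | 1
  91 | 10100010010011 | 1 | 1
  92 | 01000100100111 | 0 | 0
  93 | 10001001001110 | 1 | 1
  94 | 00010010011101 | 0 | 1
  95 | 00100100111011 | 0 | 1
  96 | 01001001110111 | 0 | 1
  97 | 10010011101111 | 1 | 0
  98 | 00100111011110 | 0 | 1
  99 | 01001110111101 | 0 | 0
 100 | 10011101111010 | 1 | 1
 101 | 00111011110101 | 0 | 1
 102 | 01110111101011 | 0 | 1
 103 | 11101111010111 | 1 | 1
 104 | 11011110101111 | 1 | 0
 105 | 10111101011110 | 1 | 1
 106 | 01111010111101 | 0 | 0
 107 | 11110101111010 | 1 | 0
 108 | 11101011110100 | 1 | 0
 109 | 11010111101000 | 1 | 0
 110 | 10101111010000 | 1 | 0
 111 | 01011110100000 | 0 | 1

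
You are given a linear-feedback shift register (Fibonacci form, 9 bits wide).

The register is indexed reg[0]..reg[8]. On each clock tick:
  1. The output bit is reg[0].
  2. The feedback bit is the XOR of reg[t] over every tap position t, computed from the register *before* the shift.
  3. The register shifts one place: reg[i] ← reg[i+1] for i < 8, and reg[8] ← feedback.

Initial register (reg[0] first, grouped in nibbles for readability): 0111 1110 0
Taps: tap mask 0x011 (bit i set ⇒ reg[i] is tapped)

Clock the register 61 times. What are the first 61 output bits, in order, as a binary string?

0111111001001101010011001100000001100011001010001101001011111

k : reg_k → out_k, fb_k
0: 011111100 → 0, fb=1
1: 111111001 → 1, fb=0
2: 111110010 → 1, fb=0
3: 111100100 → 1, fb=1
4: 111001001 → 1, fb=1
5: 110010011 → 1, fb=0
6: 100100110 → 1, fb=1
7: 001001101 → 0, fb=0
8: 010011010 → 0, fb=1
9: 100110101 → 1, fb=0
10: 001101010 → 0, fb=0
11: 011010100 → 0, fb=1
12: 110101001 → 1, fb=1
13: 101010011 → 1, fb=0
14: 010100110 → 0, fb=0
15: 101001100 → 1, fb=1
16: 010011001 → 0, fb=1
17: 100110011 → 1, fb=0
18: 001100110 → 0, fb=0
19: 011001100 → 0, fb=0
20: 110011000 → 1, fb=0
21: 100110000 → 1, fb=0
22: 001100000 → 0, fb=0
23: 011000000 → 0, fb=0
24: 110000000 → 1, fb=1
25: 100000001 → 1, fb=1
26: 000000011 → 0, fb=0
27: 000000110 → 0, fb=0
28: 000001100 → 0, fb=0
29: 000011000 → 0, fb=1
30: 000110001 → 0, fb=1
31: 001100011 → 0, fb=0
32: 011000110 → 0, fb=0
33: 110001100 → 1, fb=1
34: 100011001 → 1, fb=0
35: 000110010 → 0, fb=1
36: 001100101 → 0, fb=0
37: 011001010 → 0, fb=0
38: 110010100 → 1, fb=0
39: 100101000 → 1, fb=1
40: 001010001 → 0, fb=1
41: 010100011 → 0, fb=0
42: 101000110 → 1, fb=1
43: 010001101 → 0, fb=0
44: 100011010 → 1, fb=0
45: 000110100 → 0, fb=1
46: 001101001 → 0, fb=0
47: 011010010 → 0, fb=1
48: 110100101 → 1, fb=1
49: 101001011 → 1, fb=1
50: 010010111 → 0, fb=1
51: 100101111 → 1, fb=1
52: 001011111 → 0, fb=1
53: 010111111 → 0, fb=1
54: 101111111 → 1, fb=0
55: 011111110 → 0, fb=1
56: 111111101 → 1, fb=0
57: 111111010 → 1, fb=0
58: 111110100 → 1, fb=0
59: 111101000 → 1, fb=1
60: 111010001 → 1, fb=0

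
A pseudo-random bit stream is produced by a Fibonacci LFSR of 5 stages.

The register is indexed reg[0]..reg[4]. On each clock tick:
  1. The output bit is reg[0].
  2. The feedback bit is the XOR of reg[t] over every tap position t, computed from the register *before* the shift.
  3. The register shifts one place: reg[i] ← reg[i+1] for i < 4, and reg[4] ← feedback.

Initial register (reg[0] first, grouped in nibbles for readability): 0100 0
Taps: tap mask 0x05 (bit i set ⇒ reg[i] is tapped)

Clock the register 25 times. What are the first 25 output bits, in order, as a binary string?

step | reg (before) | out | fb
   0 | 01000 | 0 | 0
   1 | 10000 | 1 | 1
   2 | 00001 | 0 | 0
   3 | 00010 | 0 | 0
   4 | 00100 | 0 | 1
   5 | 01001 | 0 | 0
   6 | 10010 | 1 | 1
   7 | 00101 | 0 | 1
   8 | 01011 | 0 | 0
   9 | 10110 | 1 | 0
  10 | 01100 | 0 | 1
  11 | 11001 | 1 | 1
  12 | 10011 | 1 | 1
  13 | 00111 | 0 | 1
  14 | 01111 | 0 | 1
  15 | 11111 | 1 | 0
  16 | 11110 | 1 | 0
  17 | 11100 | 1 | 0
  18 | 11000 | 1 | 1
  19 | 10001 | 1 | 1
  20 | 00011 | 0 | 0
  21 | 00110 | 0 | 1
  22 | 01101 | 0 | 1
  23 | 11011 | 1 | 1
  24 | 10111 | 1 | 0

0100001001011001111100011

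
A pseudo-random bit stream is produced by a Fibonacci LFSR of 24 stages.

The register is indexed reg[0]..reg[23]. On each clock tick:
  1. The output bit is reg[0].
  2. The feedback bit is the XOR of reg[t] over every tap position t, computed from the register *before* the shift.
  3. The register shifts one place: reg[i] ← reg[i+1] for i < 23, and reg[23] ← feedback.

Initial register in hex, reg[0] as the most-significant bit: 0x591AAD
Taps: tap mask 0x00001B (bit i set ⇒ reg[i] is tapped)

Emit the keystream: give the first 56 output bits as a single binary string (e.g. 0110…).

k : reg_k → out_k, fb_k
0: 010110010001101010101101 → 0, fb=1
1: 101100100011010101011011 → 1, fb=0
2: 011001000110101010110110 → 0, fb=1
3: 110010001101010101101101 → 1, fb=1
4: 100100011010101011011011 → 1, fb=0
5: 001000110101010110110110 → 0, fb=0
6: 010001101010101101101100 → 0, fb=1
7: 100011010101011011011001 → 1, fb=0
8: 000110101010110110110010 → 0, fb=0
9: 001101010101101101100100 → 0, fb=1
10: 011010101011011011001001 → 0, fb=0
11: 110101010110110110010010 → 1, fb=1
12: 101010101101101100100101 → 1, fb=0
13: 010101011011011001001010 → 0, fb=0
14: 101010110110110010010100 → 1, fb=0
15: 010101101101100100101000 → 0, fb=0
16: 101011011011001001010000 → 1, fb=0
17: 010110110110010010100000 → 0, fb=1
18: 101101101100100101000001 → 1, fb=0
19: 011011011001001010000010 → 0, fb=0
20: 110110110010010100000100 → 1, fb=0
21: 101101100100101000001000 → 1, fb=0
22: 011011001001010000010000 → 0, fb=0
23: 110110010010100000100000 → 1, fb=0
24: 101100100101000001000000 → 1, fb=0
25: 011001001010000010000000 → 0, fb=1
26: 110010010100000100000001 → 1, fb=1
27: 100100101000001000000011 → 1, fb=0
28: 001001010000010000000110 → 0, fb=0
29: 010010100000100000001100 → 0, fb=0
30: 100101000001000000011000 → 1, fb=0
31: 001010000010000000110000 → 0, fb=1
32: 010100000100000001100001 → 0, fb=0
33: 101000001000000011000010 → 1, fb=1
34: 010000010000000110000101 → 0, fb=1
35: 100000100000001100001011 → 1, fb=1
36: 000001000000011000010111 → 0, fb=0
37: 000010000000110000101110 → 0, fb=1
38: 000100000001100001011101 → 0, fb=1
39: 001000000011000010111011 → 0, fb=0
40: 010000000110000101110110 → 0, fb=1
41: 100000001100001011101101 → 1, fb=1
42: 000000011000010111011011 → 0, fb=0
43: 000000110000101110110110 → 0, fb=0
44: 000001100001011101101100 → 0, fb=0
45: 000011000010111011011000 → 0, fb=1
46: 000110000101110110110001 → 0, fb=0
47: 001100001011101101100010 → 0, fb=1
48: 011000010111011011000101 → 0, fb=1
49: 110000101110110110001011 → 1, fb=0
50: 100001011101101100010110 → 1, fb=1
51: 000010111011011000101101 → 0, fb=1
52: 000101110110110001011011 → 0, fb=1
53: 001011101101100010110111 → 0, fb=1
54: 010111011011000101101111 → 0, fb=1
55: 101110110110001011011111 → 1, fb=1

01011001000110101010110110110010010100000100000001100001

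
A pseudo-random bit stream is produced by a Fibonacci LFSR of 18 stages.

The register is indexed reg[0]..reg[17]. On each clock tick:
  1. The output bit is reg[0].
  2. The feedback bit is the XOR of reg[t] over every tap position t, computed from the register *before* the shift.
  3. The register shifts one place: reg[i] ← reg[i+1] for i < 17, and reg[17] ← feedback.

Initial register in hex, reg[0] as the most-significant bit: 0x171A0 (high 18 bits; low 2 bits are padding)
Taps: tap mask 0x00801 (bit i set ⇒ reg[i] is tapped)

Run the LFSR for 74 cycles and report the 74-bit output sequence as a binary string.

step | reg (before) | out | fb
   0 | 000101110001101000 | 0 | 1
   1 | 001011100011010001 | 0 | 1
   2 | 010111000110100011 | 0 | 0
   3 | 101110001101000110 | 1 | 0
   4 | 011100011010001100 | 0 | 0
   5 | 111000110100011000 | 1 | 1
   6 | 110001101000110001 | 1 | 1
   7 | 100011010001100011 | 1 | 0
   8 | 000110100011000110 | 0 | 1
   9 | 001101000110001101 | 0 | 0
  10 | 011010001100011010 | 0 | 0
  11 | 110100011000110100 | 1 | 1
  12 | 101000110001101001 | 1 | 0
  13 | 010001100011010010 | 0 | 1
  14 | 100011000110100101 | 1 | 1
  15 | 000110001101001011 | 0 | 1
  16 | 001100011010010111 | 0 | 0
  17 | 011000110100101110 | 0 | 0
  18 | 110001101001011100 | 1 | 0
  19 | 100011010010111000 | 1 | 1
  20 | 000110100101110001 | 0 | 1
  21 | 001101001011100011 | 0 | 1
  22 | 011010010111000111 | 0 | 1
  23 | 110100101110001111 | 1 | 1
  24 | 101001011100011111 | 1 | 1
  25 | 010010111000111111 | 0 | 0
  26 | 100101110001111110 | 1 | 0
  27 | 001011100011111100 | 0 | 1
  28 | 010111000111111001 | 0 | 1
  29 | 101110001111110011 | 1 | 0
  30 | 011100011111100110 | 0 | 1
  31 | 111000111111001101 | 1 | 0
  32 | 110001111110011010 | 1 | 1
  33 | 100011111100110101 | 1 | 1
  34 | 000111111001101011 | 0 | 1
  35 | 001111110011010111 | 0 | 1
  36 | 011111100110101111 | 0 | 0
  37 | 111111001101011110 | 1 | 0
  38 | 111110011010111100 | 1 | 1
  39 | 111100110101111001 | 1 | 0
  40 | 111001101011110010 | 1 | 0
  41 | 110011010111100100 | 1 | 0
  42 | 100110101111001000 | 1 | 0
  43 | 001101011110010000 | 0 | 0
  44 | 011010111100100000 | 0 | 0
  45 | 110101111001000000 | 1 | 0
  46 | 101011110010000000 | 1 | 1
  47 | 010111100100000001 | 0 | 0
  48 | 101111001000000010 | 1 | 1
  49 | 011110010000000101 | 0 | 0
  50 | 111100100000001010 | 1 | 1
  51 | 111001000000010101 | 1 | 1
  52 | 110010000000101011 | 1 | 1
  53 | 100100000001010111 | 1 | 0
  54 | 001000000010101110 | 0 | 0
  55 | 010000000101011100 | 0 | 1
  56 | 100000001010111001 | 1 | 1
  57 | 000000010101110011 | 0 | 1
  58 | 000000101011100111 | 0 | 1
  59 | 000001010111001111 | 0 | 1
  60 | 000010101110011111 | 0 | 0
  61 | 000101011100111110 | 0 | 0
  62 | 001010111001111100 | 0 | 1
  63 | 010101110011111001 | 0 | 1
  64 | 101011100111110011 | 1 | 0
  65 | 010111001111100110 | 0 | 1
  66 | 101110011111001101 | 1 | 0
  67 | 011100111110011010 | 0 | 0
  68 | 111001111100110100 | 1 | 1
  69 | 110011111001101001 | 1 | 0
  70 | 100111110011010010 | 1 | 0
  71 | 001111100110100100 | 0 | 0
  72 | 011111001101001000 | 0 | 1
  73 | 111110011010010001 | 1 | 1

00010111000110100011000110100101110001111110011010111100100000001010111001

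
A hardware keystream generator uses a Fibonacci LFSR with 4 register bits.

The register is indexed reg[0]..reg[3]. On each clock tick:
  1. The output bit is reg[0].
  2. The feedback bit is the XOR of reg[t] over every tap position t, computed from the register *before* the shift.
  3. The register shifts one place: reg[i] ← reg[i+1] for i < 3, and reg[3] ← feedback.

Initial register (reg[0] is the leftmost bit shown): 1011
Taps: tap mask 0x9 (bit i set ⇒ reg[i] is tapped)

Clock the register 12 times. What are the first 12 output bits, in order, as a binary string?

step | reg (before) | out | fb
   0 | 1011 | 1 | 0
   1 | 0110 | 0 | 0
   2 | 1100 | 1 | 1
   3 | 1001 | 1 | 0
   4 | 0010 | 0 | 0
   5 | 0100 | 0 | 0
   6 | 1000 | 1 | 1
   7 | 0001 | 0 | 1
   8 | 0011 | 0 | 1
   9 | 0111 | 0 | 1
  10 | 1111 | 1 | 0
  11 | 1110 | 1 | 1

101100100011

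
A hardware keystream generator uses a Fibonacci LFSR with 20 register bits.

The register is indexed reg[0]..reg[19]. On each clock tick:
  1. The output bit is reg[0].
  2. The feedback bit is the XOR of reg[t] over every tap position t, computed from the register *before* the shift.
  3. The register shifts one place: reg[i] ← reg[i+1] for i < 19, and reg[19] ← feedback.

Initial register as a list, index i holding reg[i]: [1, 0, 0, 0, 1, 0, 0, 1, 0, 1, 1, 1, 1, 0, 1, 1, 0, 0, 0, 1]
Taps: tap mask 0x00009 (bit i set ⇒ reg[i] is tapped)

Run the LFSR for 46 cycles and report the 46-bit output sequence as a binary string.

1000100101111011000111000010101000111111110101

tick  register→output (feedback)
  0  10001001011110110001→1 (1)
  1  00010010111101100011→0 (1)
  2  00100101111011000111→0 (0)
  3  01001011110110001110→0 (0)
  4  10010111101100011100→1 (0)
  5  00101111011000111000→0 (0)
  6  01011110110001110000→0 (1)
  7  10111101100011100001→1 (0)
  8  01111011000111000010→0 (1)
  9  11110110001110000101→1 (0)
 10  11101100011100001010→1 (1)
 11  11011000111000010101→1 (0)
 12  10110001110000101010→1 (0)
 13  01100011100001010100→0 (0)
 14  11000111000010101000→1 (1)
 15  10001110000101010001→1 (1)
 16  00011100001010100011→0 (1)
 17  00111000010101000111→0 (1)
 18  01110000101010001111→0 (1)
 19  11100001010100011111→1 (1)
 20  11000010101000111111→1 (1)
 21  10000101010001111111→1 (1)
 22  00001010100011111111→0 (0)
 23  00010101000111111110→0 (1)
 24  00101010001111111101→0 (0)
 25  01010100011111111010→0 (1)
 26  10101000111111110101→1 (1)
 27  01010001111111101011→0 (1)
 28  10100011111111010111→1 (1)
 29  01000111111110101111→0 (0)
 30  10001111111101011110→1 (1)
 31  00011111111010111101→0 (1)
 32  00111111110101111011→0 (1)
 33  01111111101011110111→0 (1)
 34  11111111010111101111→1 (0)
 35  11111110101111011110→1 (0)
 36  11111101011110111100→1 (0)
 37  11111010111101111000→1 (0)
 38  11110101111011110000→1 (0)
 39  11101011110111100000→1 (1)
 40  11010111101111000001→1 (0)
 41  10101111011110000010→1 (1)
 42  01011110111100000101→0 (1)
 43  10111101111000001011→1 (0)
 44  01111011110000010110→0 (1)
 45  11110111100000101101→1 (0)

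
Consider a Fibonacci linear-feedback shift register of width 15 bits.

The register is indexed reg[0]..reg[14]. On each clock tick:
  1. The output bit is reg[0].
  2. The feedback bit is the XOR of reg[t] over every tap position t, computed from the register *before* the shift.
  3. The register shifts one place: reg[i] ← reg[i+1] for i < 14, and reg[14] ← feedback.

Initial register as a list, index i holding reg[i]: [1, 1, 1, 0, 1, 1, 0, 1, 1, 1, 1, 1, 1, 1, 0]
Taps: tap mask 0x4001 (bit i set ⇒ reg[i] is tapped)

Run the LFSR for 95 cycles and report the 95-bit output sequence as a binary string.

tick  register→output (feedback)
  0  111011011111110→1 (1)
  1  110110111111101→1 (0)
  2  101101111111010→1 (1)
  3  011011111110101→0 (1)
  4  110111111101011→1 (0)
  5  101111111010110→1 (1)
  6  011111110101101→0 (1)
  7  111111101011011→1 (0)
  8  111111010110110→1 (1)
  9  111110101101101→1 (0)
 10  111101011011010→1 (1)
 11  111010110110101→1 (0)
 12  110101101101010→1 (1)
 13  101011011010101→1 (0)
 14  010110110101010→0 (0)
 15  101101101010100→1 (1)
 16  011011010101001→0 (1)
 17  110110101010011→1 (0)
 18  101101010100110→1 (1)
 19  011010101001101→0 (1)
 20  110101010011011→1 (0)
 21  101010100110110→1 (1)
 22  010101001101101→0 (1)
 23  101010011011011→1 (0)
 24  010100110110110→0 (0)
 25  101001101101100→1 (1)
 26  010011011011001→0 (1)
 27  100110110110011→1 (0)
 28  001101101100110→0 (0)
 29  011011011001100→0 (0)
 30  110110110011000→1 (1)
 31  101101100110001→1 (0)
 32  011011001100010→0 (0)
 33  110110011000100→1 (1)
 34  101100110001001→1 (0)
 35  011001100010010→0 (0)
 36  110011000100100→1 (1)
 37  100110001001001→1 (0)
 38  001100010010010→0 (0)
 39  011000100100100→0 (0)
 40  110001001001000→1 (1)
 41  100010010010001→1 (0)
 42  000100100100010→0 (0)
 43  001001001000100→0 (0)
 44  010010010001000→0 (0)
 45  100100100010000→1 (1)
 46  001001000100001→0 (1)
 47  010010001000011→0 (1)
 48  100100010000111→1 (0)
 49  001000100001110→0 (0)
 50  010001000011100→0 (0)
 51  100010000111000→1 (1)
 52  000100001110001→0 (1)
 53  001000011100011→0 (1)
 54  010000111000111→0 (1)
 55  100001110001111→1 (0)
 56  000011100011110→0 (0)
 57  000111000111100→0 (0)
 58  001110001111000→0 (0)
 59  011100011110000→0 (0)
 60  111000111100000→1 (1)
 61  110001111000001→1 (0)
 62  100011110000010→1 (1)
 63  000111100000101→0 (1)
 64  001111000001011→0 (1)
 65  011110000010111→0 (1)
 66  111100000101111→1 (0)
 67  111000001011110→1 (1)
 68  110000010111101→1 (0)
 69  100000101111010→1 (1)
 70  000001011110101→0 (1)
 71  000010111101011→0 (1)
 72  000101111010111→0 (1)
 73  001011110101111→0 (1)
 74  010111101011111→0 (1)
 75  101111010111111→1 (0)
 76  011110101111110→0 (0)
 77  111101011111100→1 (1)
 78  111010111111001→1 (0)
 79  110101111110010→1 (1)
 80  101011111100101→1 (0)
 81  010111111001010→0 (0)
 82  101111110010100→1 (1)
 83  011111100101001→0 (1)
 84  111111001010011→1 (0)
 85  111110010100110→1 (1)
 86  111100101001101→1 (0)
 87  111001010011010→1 (1)
 88  110010100110101→1 (0)
 89  100101001101010→1 (1)
 90  001010011010101→0 (1)
 91  010100110101011→0 (1)
 92  101001101010111→1 (0)
 93  010011010101110→0 (0)
 94  100110101011100→1 (1)

11101101111111010110110101010011011011001100010010010001000011100011110000010111101011111100101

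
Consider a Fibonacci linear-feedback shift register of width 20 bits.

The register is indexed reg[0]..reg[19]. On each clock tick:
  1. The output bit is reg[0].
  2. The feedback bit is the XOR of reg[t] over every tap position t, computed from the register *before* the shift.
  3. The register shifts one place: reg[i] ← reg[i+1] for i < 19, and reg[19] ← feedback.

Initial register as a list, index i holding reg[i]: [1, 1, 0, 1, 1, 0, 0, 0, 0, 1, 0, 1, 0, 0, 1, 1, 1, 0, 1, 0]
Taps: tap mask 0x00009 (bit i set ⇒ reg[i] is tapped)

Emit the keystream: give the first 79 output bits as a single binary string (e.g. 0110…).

1101100001010011101000011010110011101010110011001011101111001010100101100101100

tick  register→output (feedback)
  0  11011000010100111010→1 (0)
  1  10110000101001110100→1 (0)
  2  01100001010011101000→0 (0)
  3  11000010100111010000→1 (1)
  4  10000101001110100001→1 (1)
  5  00001010011101000011→0 (0)
  6  00010100111010000110→0 (1)
  7  00101001110100001101→0 (0)
  8  01010011101000011010→0 (1)
  9  10100111010000110101→1 (1)
 10  01001110100001101011→0 (0)
 11  10011101000011010110→1 (0)
 12  00111010000110101100→0 (1)
 13  01110100001101011001→0 (1)
 14  11101000011010110011→1 (1)
 15  11010000110101100111→1 (0)
 16  10100001101011001110→1 (1)
 17  01000011010110011101→0 (0)
 18  10000110101100111010→1 (1)
 19  00001101011001110101→0 (0)
 20  00011010110011101010→0 (1)
 21  00110101100111010101→0 (1)
 22  01101011001110101011→0 (0)
 23  11010110011101010110→1 (0)
 24  10101100111010101100→1 (1)
 25  01011001110101011001→0 (1)
 26  10110011101010110011→1 (0)
 27  01100111010101100110→0 (0)
 28  11001110101011001100→1 (1)
 29  10011101010110011001→1 (0)
 30  00111010101100110010→0 (1)
 31  01110101011001100101→0 (1)
 32  11101010110011001011→1 (1)
 33  11010101100110010111→1 (0)
 34  10101011001100101110→1 (1)
 35  01010110011001011101→0 (1)
 36  10101100110010111011→1 (1)
 37  01011001100101110111→0 (1)
 38  10110011001011101111→1 (0)
 39  01100110010111011110→0 (0)
 40  11001100101110111100→1 (1)
 41  10011001011101111001→1 (0)
 42  00110010111011110010→0 (1)
 43  01100101110111100101→0 (0)
 44  11001011101111001010→1 (1)
 45  10010111011110010101→1 (0)
 46  00101110111100101010→0 (0)
 47  01011101111001010100→0 (1)
 48  10111011110010101001→1 (0)
 49  01110111100101010010→0 (1)
 50  11101111001010100101→1 (1)
 51  11011110010101001011→1 (0)
 52  10111100101010010110→1 (0)
 53  01111001010100101100→0 (1)
 54  11110010101001011001→1 (0)
 55  11100101010010110010→1 (1)
 56  11001010100101100101→1 (1)
 57  10010101001011001011→1 (0)
 58  00101010010110010110→0 (0)
 59  01010100101100101100→0 (1)
 60  10101001011001011001→1 (1)
 61  01010010110010110011→0 (1)
 62  10100101100101100111→1 (1)
 63  01001011001011001111→0 (0)
 64  10010110010110011110→1 (0)
 65  00101100101100111100→0 (0)
 66  01011001011001111000→0 (1)
 67  10110010110011110001→1 (0)
 68  01100101100111100010→0 (0)
 69  11001011001111000100→1 (1)
 70  10010110011110001001→1 (0)
 71  00101100111100010010→0 (0)
 72  01011001111000100100→0 (1)
 73  10110011110001001001→1 (0)
 74  01100111100010010010→0 (0)
 75  11001111000100100100→1 (1)
 76  10011110001001001001→1 (0)
 77  00111100010010010010→0 (1)
 78  01111000100100100101→0 (1)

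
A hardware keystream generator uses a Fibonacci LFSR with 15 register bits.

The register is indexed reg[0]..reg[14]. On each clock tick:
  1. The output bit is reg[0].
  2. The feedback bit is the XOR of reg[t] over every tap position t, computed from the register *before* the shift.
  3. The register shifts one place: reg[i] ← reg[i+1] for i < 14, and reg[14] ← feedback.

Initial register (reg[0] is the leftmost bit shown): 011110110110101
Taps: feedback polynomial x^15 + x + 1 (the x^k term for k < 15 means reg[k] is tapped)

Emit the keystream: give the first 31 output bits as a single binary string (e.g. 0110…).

step | reg (before) | out | fb
   0 | 011110110110101 | 0 | 1
   1 | 111101101101011 | 1 | 0
   2 | 111011011010110 | 1 | 0
   3 | 110110110101100 | 1 | 0
   4 | 101101101011000 | 1 | 1
   5 | 011011010110001 | 0 | 1
   6 | 110110101100011 | 1 | 0
   7 | 101101011000110 | 1 | 1
   8 | 011010110001101 | 0 | 1
   9 | 110101100011011 | 1 | 0
  10 | 101011000110110 | 1 | 1
  11 | 010110001101101 | 0 | 1
  12 | 101100011011011 | 1 | 1
  13 | 011000110110111 | 0 | 1
  14 | 110001101101111 | 1 | 0
  15 | 100011011011110 | 1 | 1
  16 | 000110110111101 | 0 | 0
  17 | 001101101111010 | 0 | 0
  18 | 011011011110100 | 0 | 1
  19 | 110110111101001 | 1 | 0
  20 | 101101111010010 | 1 | 1
  21 | 011011110100101 | 0 | 1
  22 | 110111101001011 | 1 | 0
  23 | 101111010010110 | 1 | 1
  24 | 011110100101101 | 0 | 1
  25 | 111101001011011 | 1 | 0
  26 | 111010010110110 | 1 | 0
  27 | 110100101101100 | 1 | 0
  28 | 101001011011000 | 1 | 1
  29 | 010010110110001 | 0 | 1
  30 | 100101101100011 | 1 | 1

0111101101101011000110110111101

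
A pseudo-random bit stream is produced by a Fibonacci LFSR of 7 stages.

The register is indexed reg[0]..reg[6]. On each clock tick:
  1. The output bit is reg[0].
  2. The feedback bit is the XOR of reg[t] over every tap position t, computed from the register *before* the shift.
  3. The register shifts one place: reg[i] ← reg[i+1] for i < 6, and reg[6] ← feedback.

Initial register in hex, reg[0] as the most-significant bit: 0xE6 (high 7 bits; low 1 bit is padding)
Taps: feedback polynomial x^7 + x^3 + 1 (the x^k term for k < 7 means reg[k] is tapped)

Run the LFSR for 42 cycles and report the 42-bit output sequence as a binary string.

111001111011010000101010111110100101000110

step | reg (before) | out | fb
   0 | 1110011 | 1 | 1
   1 | 1100111 | 1 | 1
   2 | 1001111 | 1 | 0
   3 | 0011110 | 0 | 1
   4 | 0111101 | 0 | 1
   5 | 1111011 | 1 | 0
   6 | 1110110 | 1 | 1
   7 | 1101101 | 1 | 0
   8 | 1011010 | 1 | 0
   9 | 0110100 | 0 | 0
  10 | 1101000 | 1 | 0
  11 | 1010000 | 1 | 1
  12 | 0100001 | 0 | 0
  13 | 1000010 | 1 | 1
  14 | 0000101 | 0 | 0
  15 | 0001010 | 0 | 1
  16 | 0010101 | 0 | 0
  17 | 0101010 | 0 | 1
  18 | 1010101 | 1 | 1
  19 | 0101011 | 0 | 1
  20 | 1010111 | 1 | 1
  21 | 0101111 | 0 | 1
  22 | 1011111 | 1 | 0
  23 | 0111110 | 0 | 1
  24 | 1111101 | 1 | 0
  25 | 1111010 | 1 | 0
  26 | 1110100 | 1 | 1
  27 | 1101001 | 1 | 0
  28 | 1010010 | 1 | 1
  29 | 0100101 | 0 | 0
  30 | 1001010 | 1 | 0
  31 | 0010100 | 0 | 0
  32 | 0101000 | 0 | 1
  33 | 1010001 | 1 | 1
  34 | 0100011 | 0 | 0
  35 | 1000110 | 1 | 1
  36 | 0001101 | 0 | 1
  37 | 0011011 | 0 | 1
  38 | 0110111 | 0 | 0
  39 | 1101110 | 1 | 0
  40 | 1011100 | 1 | 0
  41 | 0111000 | 0 | 1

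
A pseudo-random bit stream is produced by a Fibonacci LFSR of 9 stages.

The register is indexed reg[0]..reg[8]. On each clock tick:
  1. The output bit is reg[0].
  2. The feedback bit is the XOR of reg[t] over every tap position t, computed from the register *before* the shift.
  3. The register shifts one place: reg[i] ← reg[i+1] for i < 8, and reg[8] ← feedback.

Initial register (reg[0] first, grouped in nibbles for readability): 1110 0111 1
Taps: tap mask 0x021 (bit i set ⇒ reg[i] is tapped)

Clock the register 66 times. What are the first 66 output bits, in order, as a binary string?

111001111000101101110010100100000100110011101000111110111100000111

tick  register→output (feedback)
  0  111001111→1 (0)
  1  110011110→1 (0)
  2  100111100→1 (0)
  3  001111000→0 (1)
  4  011110001→0 (0)
  5  111100010→1 (1)
  6  111000101→1 (1)
  7  110001011→1 (0)
  8  100010110→1 (1)
  9  000101101→0 (1)
 10  001011011→0 (1)
 11  010110111→0 (0)
 12  101101110→1 (0)
 13  011011100→0 (1)
 14  110111001→1 (0)
 15  101110010→1 (1)
 16  011100101→0 (0)
 17  111001010→1 (0)
 18  110010100→1 (1)
 19  100101001→1 (0)
 20  001010010→0 (0)
 21  010100100→0 (0)
 22  101001000→1 (0)
 23  010010000→0 (0)
 24  100100000→1 (1)
 25  001000001→0 (0)
 26  010000010→0 (0)
 27  100000100→1 (1)
 28  000001001→0 (1)
 29  000010011→0 (0)
 30  000100110→0 (0)
 31  001001100→0 (1)
 32  010011001→0 (1)
 33  100110011→1 (1)
 34  001100111→0 (0)
 35  011001110→0 (1)
 36  110011101→1 (0)
 37  100111010→1 (0)
 38  001110100→0 (0)
 39  011101000→0 (1)
 40  111010001→1 (1)
 41  110100011→1 (1)
 42  101000111→1 (1)
 43  010001111→0 (1)
 44  100011111→1 (0)
 45  000111110→0 (1)
 46  001111101→0 (1)
 47  011111011→0 (1)
 48  111110111→1 (1)
 49  111101111→1 (0)
 50  111011110→1 (0)
 51  110111100→1 (0)
 52  101111000→1 (0)
 53  011110000→0 (0)
 54  111100000→1 (1)
 55  111000001→1 (1)
 56  110000011→1 (1)
 57  100000111→1 (1)
 58  000001111→0 (1)
 59  000011111→0 (1)
 60  000111111→0 (1)
 61  001111111→0 (1)
 62  011111111→0 (1)
 63  111111111→1 (0)
 64  111111110→1 (0)
 65  111111100→1 (0)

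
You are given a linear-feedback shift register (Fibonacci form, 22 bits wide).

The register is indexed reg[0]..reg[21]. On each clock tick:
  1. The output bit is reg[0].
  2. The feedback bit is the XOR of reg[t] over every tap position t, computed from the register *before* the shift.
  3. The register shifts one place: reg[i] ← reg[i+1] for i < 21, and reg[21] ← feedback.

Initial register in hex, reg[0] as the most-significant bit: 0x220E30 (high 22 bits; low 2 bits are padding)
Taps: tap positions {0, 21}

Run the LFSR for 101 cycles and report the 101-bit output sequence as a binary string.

k : reg_k → out_k, fb_k
0: 0010001000001110001100 → 0, fb=0
1: 0100010000011100011000 → 0, fb=0
2: 1000100000111000110000 → 1, fb=1
3: 0001000001110001100001 → 0, fb=1
4: 0010000011100011000011 → 0, fb=1
5: 0100000111000110000111 → 0, fb=1
6: 1000001110001100001111 → 1, fb=0
7: 0000011100011000011110 → 0, fb=0
8: 0000111000110000111100 → 0, fb=0
9: 0001110001100001111000 → 0, fb=0
10: 0011100011000011110000 → 0, fb=0
11: 0111000110000111100000 → 0, fb=0
12: 1110001100001111000000 → 1, fb=1
13: 1100011000011110000001 → 1, fb=0
14: 1000110000111100000010 → 1, fb=1
15: 0001100001111000000101 → 0, fb=1
16: 0011000011110000001011 → 0, fb=1
17: 0110000111100000010111 → 0, fb=1
18: 1100001111000000101111 → 1, fb=0
19: 1000011110000001011110 → 1, fb=1
20: 0000111100000010111101 → 0, fb=1
21: 0001111000000101111011 → 0, fb=1
22: 0011110000001011110111 → 0, fb=1
23: 0111100000010111101111 → 0, fb=1
24: 1111000000101111011111 → 1, fb=0
25: 1110000001011110111110 → 1, fb=1
26: 1100000010111101111101 → 1, fb=0
27: 1000000101111011111010 → 1, fb=1
28: 0000001011110111110101 → 0, fb=1
29: 0000010111101111101011 → 0, fb=1
30: 0000101111011111010111 → 0, fb=1
31: 0001011110111110101111 → 0, fb=1
32: 0010111101111101011111 → 0, fb=1
33: 0101111011111010111111 → 0, fb=1
34: 1011110111110101111111 → 1, fb=0
35: 0111101111101011111110 → 0, fb=0
36: 1111011111010111111100 → 1, fb=1
37: 1110111110101111111001 → 1, fb=0
38: 1101111101011111110010 → 1, fb=1
39: 1011111010111111100101 → 1, fb=0
40: 0111110101111111001010 → 0, fb=0
41: 1111101011111110010100 → 1, fb=1
42: 1111010111111100101001 → 1, fb=0
43: 1110101111111001010010 → 1, fb=1
44: 1101011111110010100101 → 1, fb=0
45: 1010111111100101001010 → 1, fb=1
46: 0101111111001010010101 → 0, fb=1
47: 1011111110010100101011 → 1, fb=0
48: 0111111100101001010110 → 0, fb=0
49: 1111111001010010101100 → 1, fb=1
50: 1111110010100101011001 → 1, fb=0
51: 1111100101001010110010 → 1, fb=1
52: 1111001010010101100101 → 1, fb=0
53: 1110010100101011001010 → 1, fb=1
54: 1100101001010110010101 → 1, fb=0
55: 1001010010101100101010 → 1, fb=1
56: 0010100101011001010101 → 0, fb=1
57: 0101001010110010101011 → 0, fb=1
58: 1010010101100101010111 → 1, fb=0
59: 0100101011001010101110 → 0, fb=0
60: 1001010110010101011100 → 1, fb=1
61: 0010101100101010111001 → 0, fb=1
62: 0101011001010101110011 → 0, fb=1
63: 1010110010101011100111 → 1, fb=0
64: 0101100101010111001110 → 0, fb=0
65: 1011001010101110011100 → 1, fb=1
66: 0110010101011100111001 → 0, fb=1
67: 1100101010111001110011 → 1, fb=0
68: 1001010101110011100110 → 1, fb=1
69: 0010101011100111001101 → 0, fb=1
70: 0101010111001110011011 → 0, fb=1
71: 1010101110011100110111 → 1, fb=0
72: 0101011100111001101110 → 0, fb=0
73: 1010111001110011011100 → 1, fb=1
74: 0101110011100110111001 → 0, fb=1
75: 1011100111001101110011 → 1, fb=0
76: 0111001110011011100110 → 0, fb=0
77: 1110011100110111001100 → 1, fb=1
78: 1100111001101110011001 → 1, fb=0
79: 1001110011011100110010 → 1, fb=1
80: 0011100110111001100101 → 0, fb=1
81: 0111001101110011001011 → 0, fb=1
82: 1110011011100110010111 → 1, fb=0
83: 1100110111001100101110 → 1, fb=1
84: 1001101110011001011101 → 1, fb=0
85: 0011011100110010111010 → 0, fb=0
86: 0110111001100101110100 → 0, fb=0
87: 1101110011001011101000 → 1, fb=1
88: 1011100110010111010001 → 1, fb=0
89: 0111001100101110100010 → 0, fb=0
90: 1110011001011101000100 → 1, fb=1
91: 1100110010111010001001 → 1, fb=0
92: 1001100101110100010010 → 1, fb=1
93: 0011001011101000100101 → 0, fb=1
94: 0110010111010001001011 → 0, fb=1
95: 1100101110100010010111 → 1, fb=0
96: 1001011101000100101110 → 1, fb=1
97: 0010111010001001011101 → 0, fb=1
98: 0101110100010010111011 → 0, fb=1
99: 1011101000100101110111 → 1, fb=0
100: 0111010001001011101110 → 0, fb=0

00100010000011100011000011110000001011110111110101111111001010010101100101010111001110011011100110010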